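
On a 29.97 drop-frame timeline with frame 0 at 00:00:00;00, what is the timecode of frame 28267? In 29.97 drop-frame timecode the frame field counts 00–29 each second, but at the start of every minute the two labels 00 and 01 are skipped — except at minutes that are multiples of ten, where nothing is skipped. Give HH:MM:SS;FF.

00:15:43;05

Each 10-minute DF block holds 10 × 60 × 30 − 9 × 2 = 17982 frames. 28267 ÷ 17982 → 1 full block, remainder 10285.
Within the partial block the first minute is 1800 frames and each further minute 1798, so 5 further minute boundaries passed. Total skipped labels = 18 × 1 + 2 × 5 = 28.
Non-drop label index = 28267 + 28 = 28295; at 30 labels/s that is 00:15:43:05, i.e. DF 00:15:43;05.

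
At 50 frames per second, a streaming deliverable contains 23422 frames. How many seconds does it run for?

468.44 seconds

Running time = 23422 / (50) = 468.44 s.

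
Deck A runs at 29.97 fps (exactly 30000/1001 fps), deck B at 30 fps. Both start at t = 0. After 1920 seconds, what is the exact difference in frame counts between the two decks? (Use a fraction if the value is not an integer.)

A emits 30000/1001 × 1920 = 57600000/1001 frames; B emits 30 × 1920 = 57600.
Difference = 57600/1001 frames (≈ 57.5425); B is ahead of A.

57600/1001 frames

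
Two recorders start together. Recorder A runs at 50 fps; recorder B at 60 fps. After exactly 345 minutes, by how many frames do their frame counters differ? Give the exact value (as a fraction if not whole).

345 min = 20700 s.
A emits 50 × 20700 = 1035000 frames; B emits 60 × 20700 = 1242000.
Difference = 207000 frames; B is ahead of A.

207000 frames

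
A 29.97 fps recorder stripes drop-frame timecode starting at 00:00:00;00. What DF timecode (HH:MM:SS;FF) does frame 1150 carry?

00:00:38;10

Ten DF minutes hold 17982 frames, so frame 1150 lies in block 0 (frames 0–17981) with 1150 frames into that block.
The block's first minute is 1800 frames and the rest 1798 each; 1150 frames reaches minute 0, so 0 × 18 + 0 × 2 = 0 labels have been skipped so far.
Adding those back, label number 1150 + 0 = 1150 at 30 labels/s is 38 s + 10 f = 0 h 0 min 38 s frame 10, i.e. 00:00:38;10.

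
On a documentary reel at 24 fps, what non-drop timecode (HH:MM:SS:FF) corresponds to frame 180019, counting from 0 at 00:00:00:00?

180019 ÷ 24 = 7500 full seconds, remainder 19 frames.
7500 s = 2 h 5 min 0 s.
Timecode: 02:05:00:19.

02:05:00:19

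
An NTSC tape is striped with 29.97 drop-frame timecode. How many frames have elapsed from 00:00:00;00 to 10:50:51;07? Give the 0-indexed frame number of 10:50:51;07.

1170367

As if non-drop at 30 labels/s: (10 × 3600 + 50 × 60 + 51) × 30 + 7 = 1171537.
Minute boundaries passed: 650; those not divisible by 10: 650 − 65 = 585; dropped labels = 2 × 585 = 1170.
Actual frame index = 1171537 − 1170 = 1170367.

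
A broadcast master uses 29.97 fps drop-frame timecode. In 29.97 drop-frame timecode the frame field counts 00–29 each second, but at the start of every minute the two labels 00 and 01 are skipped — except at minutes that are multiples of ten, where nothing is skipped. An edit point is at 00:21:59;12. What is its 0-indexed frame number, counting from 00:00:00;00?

39544

As if non-drop at 30 labels/s: (0 × 3600 + 21 × 60 + 59) × 30 + 12 = 39582.
Minute boundaries passed: 21; those not divisible by 10: 21 − 2 = 19; dropped labels = 2 × 19 = 38.
Actual frame index = 39582 − 38 = 39544.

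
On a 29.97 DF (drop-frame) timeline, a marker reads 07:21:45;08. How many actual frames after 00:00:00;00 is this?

794364

Complete 10-minute blocks: 44, each 17982 frames → 791208.
Remaining 1 whole minute in the current block: 1800 + 0 × 1798 = 1800 frames.
Within the current minute: 45 × 30 + 8 − 2 = 1356 (labels ;00/;01 skipped at this minute). Total = 791208 + 1800 + 1356 = 794364.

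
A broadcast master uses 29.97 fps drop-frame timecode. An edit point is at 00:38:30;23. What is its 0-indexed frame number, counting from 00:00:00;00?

69253

Complete 10-minute blocks: 3, each 17982 frames → 53946.
Remaining 8 whole minutes in the current block: 1800 + 7 × 1798 = 14386 frames.
Within the current minute: 30 × 30 + 23 − 2 = 921 (labels ;00/;01 skipped at this minute). Total = 53946 + 14386 + 921 = 69253.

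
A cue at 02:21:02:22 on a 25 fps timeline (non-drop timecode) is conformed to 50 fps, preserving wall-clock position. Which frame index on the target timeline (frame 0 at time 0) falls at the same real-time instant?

Source frame index: (2×3600 + 21×60 + 2) × 25 + 22 = 211572.
Real time: 211572 / (25) = 211572/25 s.
Target frame: (211572/25) × (50) = 423144.

frame 423144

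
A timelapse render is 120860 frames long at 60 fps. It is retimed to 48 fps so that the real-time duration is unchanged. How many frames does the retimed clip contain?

96688 frames

Target frames = source frames × (target rate / source rate) = 120860 × (48)/(60) = 120860 × 4/5 = 96688.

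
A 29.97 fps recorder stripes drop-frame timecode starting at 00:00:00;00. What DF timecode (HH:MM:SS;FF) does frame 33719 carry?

Ten DF minutes hold 17982 frames, so frame 33719 lies in block 1 (frames 17982–35963) with 15737 frames into that block.
The block's first minute is 1800 frames and the rest 1798 each; 15737 frames reaches minute 8, so 1 × 18 + 8 × 2 = 34 labels have been skipped so far.
Adding those back, label number 33719 + 34 = 33753 at 30 labels/s is 1125 s + 3 f = 0 h 18 min 45 s frame 3, i.e. 00:18:45;03.

00:18:45;03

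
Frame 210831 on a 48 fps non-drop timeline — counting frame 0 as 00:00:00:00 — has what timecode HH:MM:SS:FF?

210831 ÷ 48 = 4392 full seconds, remainder 15 frames.
4392 s = 1 h 13 min 12 s.
Timecode: 01:13:12:15.

01:13:12:15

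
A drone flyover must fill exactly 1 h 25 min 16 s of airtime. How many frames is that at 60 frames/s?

1 h 25 min 16 s = 5116 s.
Frames = 5116 × 60 = 306960.

306960 frames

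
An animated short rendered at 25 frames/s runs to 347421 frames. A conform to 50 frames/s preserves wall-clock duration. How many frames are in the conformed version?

Frames at target rate = 347421 × (50) / (25) = 694842.

694842 frames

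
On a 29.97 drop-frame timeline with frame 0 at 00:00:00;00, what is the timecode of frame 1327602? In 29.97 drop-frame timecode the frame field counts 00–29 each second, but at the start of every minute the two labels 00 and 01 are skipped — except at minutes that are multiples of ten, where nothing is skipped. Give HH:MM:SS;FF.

Each 10-minute DF block holds 10 × 60 × 30 − 9 × 2 = 17982 frames. 1327602 ÷ 17982 → 73 full blocks, remainder 14916.
Within the partial block the first minute is 1800 frames and each further minute 1798, so 8 further minute boundaries passed. Total skipped labels = 18 × 73 + 2 × 8 = 1330.
Non-drop label index = 1327602 + 1330 = 1328932; at 30 labels/s that is 12:18:17:22, i.e. DF 12:18:17;22.

12:18:17;22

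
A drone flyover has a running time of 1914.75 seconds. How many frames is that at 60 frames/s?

114885 frames

Frames = 1914.75 × 60 = 114885.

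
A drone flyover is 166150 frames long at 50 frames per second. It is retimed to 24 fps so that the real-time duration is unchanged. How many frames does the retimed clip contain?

Target frames = source frames × (target rate / source rate) = 166150 × (24)/(50) = 166150 × 12/25 = 79752.

79752 frames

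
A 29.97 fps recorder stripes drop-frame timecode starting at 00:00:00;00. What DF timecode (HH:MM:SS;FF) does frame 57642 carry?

00:32:03;10

Each 10-minute DF block holds 10 × 60 × 30 − 9 × 2 = 17982 frames. 57642 ÷ 17982 → 3 full blocks, remainder 3696.
Within the partial block the first minute is 1800 frames and each further minute 1798, so 2 further minute boundaries passed. Total skipped labels = 18 × 3 + 2 × 2 = 58.
Non-drop label index = 57642 + 58 = 57700; at 30 labels/s that is 00:32:03:10, i.e. DF 00:32:03;10.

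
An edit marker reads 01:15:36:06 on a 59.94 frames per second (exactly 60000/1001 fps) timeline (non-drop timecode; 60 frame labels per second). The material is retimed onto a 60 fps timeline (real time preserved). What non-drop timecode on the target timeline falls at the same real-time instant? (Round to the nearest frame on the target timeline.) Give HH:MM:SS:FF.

01:15:40:38

Source frame index: (1×3600 + 15×60 + 36) × 60 + 6 = 272166.
Real time: 272166 / (60000/1001) = 45406361/10000 s.
Target frame: (45406361/10000) × (60) = 136219083/500 ≈ 272438.166 → 272438.
At 60 labels/s: frame 272438 → 01:15:40:38.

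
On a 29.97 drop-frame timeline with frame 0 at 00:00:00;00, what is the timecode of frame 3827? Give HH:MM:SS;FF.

Each 10-minute DF block holds 10 × 60 × 30 − 9 × 2 = 17982 frames. 3827 ÷ 17982 → 0 full blocks, remainder 3827.
Within the partial block the first minute is 1800 frames and each further minute 1798, so 2 further minute boundaries passed. Total skipped labels = 18 × 0 + 2 × 2 = 4.
Non-drop label index = 3827 + 4 = 3831; at 30 labels/s that is 00:02:07:21, i.e. DF 00:02:07;21.

00:02:07;21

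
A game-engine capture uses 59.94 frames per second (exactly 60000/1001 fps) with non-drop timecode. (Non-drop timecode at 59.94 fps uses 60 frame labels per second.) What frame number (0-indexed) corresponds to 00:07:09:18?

frame 25758

Total seconds to the label: (0 × 3600 + 7 × 60 + 9) = 429.
Frame index = 429 × 60 + 18 = 25758.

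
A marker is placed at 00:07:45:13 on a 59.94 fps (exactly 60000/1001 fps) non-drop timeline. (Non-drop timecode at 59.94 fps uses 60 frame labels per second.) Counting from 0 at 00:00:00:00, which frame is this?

Total seconds to the label: (0 × 3600 + 7 × 60 + 45) = 465.
Frame index = 465 × 60 + 13 = 27913.

frame 27913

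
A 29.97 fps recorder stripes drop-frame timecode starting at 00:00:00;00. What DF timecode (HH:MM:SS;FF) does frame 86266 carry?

00:47:58;12

Each 10-minute DF block holds 10 × 60 × 30 − 9 × 2 = 17982 frames. 86266 ÷ 17982 → 4 full blocks, remainder 14338.
Within the partial block the first minute is 1800 frames and each further minute 1798, so 7 further minute boundaries passed. Total skipped labels = 18 × 4 + 2 × 7 = 86.
Non-drop label index = 86266 + 86 = 86352; at 30 labels/s that is 00:47:58:12, i.e. DF 00:47:58;12.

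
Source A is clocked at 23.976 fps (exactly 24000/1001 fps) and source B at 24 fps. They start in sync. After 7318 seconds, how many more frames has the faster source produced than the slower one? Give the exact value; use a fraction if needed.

175632/1001 frames

A emits 24000/1001 × 7318 = 175632000/1001 frames; B emits 24 × 7318 = 175632.
Difference = 175632/1001 frames (≈ 175.4565); B is ahead of A.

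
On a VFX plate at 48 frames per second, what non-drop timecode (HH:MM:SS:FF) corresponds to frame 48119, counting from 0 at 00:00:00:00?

00:16:42:23

48119 ÷ 48 = 1002 full seconds, remainder 23 frames.
1002 s = 0 h 16 min 42 s.
Timecode: 00:16:42:23.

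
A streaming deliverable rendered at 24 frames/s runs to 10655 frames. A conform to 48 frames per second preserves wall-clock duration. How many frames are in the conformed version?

21310 frames

Target frames = source frames × (target rate / source rate) = 10655 × (48)/(24) = 10655 × 2 = 21310.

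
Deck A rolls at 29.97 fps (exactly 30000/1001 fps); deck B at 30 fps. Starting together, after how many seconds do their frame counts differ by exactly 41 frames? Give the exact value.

41041/30 seconds

The gap grows by |30 − 30000/1001| = 30/1001 frames per second.
Time for a 41-frame gap: 41 ÷ (30/1001) = 41041/30 s.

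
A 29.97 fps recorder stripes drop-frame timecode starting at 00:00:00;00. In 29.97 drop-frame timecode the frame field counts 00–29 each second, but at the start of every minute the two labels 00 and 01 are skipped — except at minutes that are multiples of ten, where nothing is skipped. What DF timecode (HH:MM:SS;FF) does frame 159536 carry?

01:28:43;06

Ten DF minutes hold 17982 frames, so frame 159536 lies in block 8 (frames 143856–161837) with 15680 frames into that block.
The block's first minute is 1800 frames and the rest 1798 each; 15680 frames reaches minute 8, so 8 × 18 + 8 × 2 = 160 labels have been skipped so far.
Adding those back, label number 159536 + 160 = 159696 at 30 labels/s is 5323 s + 6 f = 1 h 28 min 43 s frame 6, i.e. 01:28:43;06.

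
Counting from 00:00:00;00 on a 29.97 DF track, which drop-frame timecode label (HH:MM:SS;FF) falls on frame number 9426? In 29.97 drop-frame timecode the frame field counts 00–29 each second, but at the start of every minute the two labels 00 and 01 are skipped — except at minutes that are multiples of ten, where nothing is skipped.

Ten DF minutes hold 17982 frames, so frame 9426 lies in block 0 (frames 0–17981) with 9426 frames into that block.
The block's first minute is 1800 frames and the rest 1798 each; 9426 frames reaches minute 5, so 0 × 18 + 5 × 2 = 10 labels have been skipped so far.
Adding those back, label number 9426 + 10 = 9436 at 30 labels/s is 314 s + 16 f = 0 h 5 min 14 s frame 16, i.e. 00:05:14;16.

00:05:14;16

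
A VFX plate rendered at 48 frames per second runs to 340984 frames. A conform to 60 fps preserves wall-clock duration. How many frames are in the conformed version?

Target frames = source frames × (target rate / source rate) = 340984 × (60)/(48) = 340984 × 5/4 = 426230.

426230 frames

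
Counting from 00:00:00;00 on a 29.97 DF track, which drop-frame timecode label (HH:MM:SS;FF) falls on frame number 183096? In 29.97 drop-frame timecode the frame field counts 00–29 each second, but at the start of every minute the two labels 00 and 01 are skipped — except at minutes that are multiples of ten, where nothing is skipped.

Each 10-minute DF block holds 10 × 60 × 30 − 9 × 2 = 17982 frames. 183096 ÷ 17982 → 10 full blocks, remainder 3276.
Within the partial block the first minute is 1800 frames and each further minute 1798, so 1 further minute boundary passed. Total skipped labels = 18 × 10 + 2 × 1 = 182.
Non-drop label index = 183096 + 182 = 183278; at 30 labels/s that is 01:41:49:08, i.e. DF 01:41:49;08.

01:41:49;08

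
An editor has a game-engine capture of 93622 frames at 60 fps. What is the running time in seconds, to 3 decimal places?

Running time = 93622 × 1/60 = 46811/30 s ≈ 1560.367 s.

1560.367 seconds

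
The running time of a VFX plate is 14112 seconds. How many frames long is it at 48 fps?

Frames = 14112 × 48 = 677376.

677376 frames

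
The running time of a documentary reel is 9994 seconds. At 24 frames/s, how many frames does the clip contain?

239856 frames

Frames = 9994 × 24 = 239856.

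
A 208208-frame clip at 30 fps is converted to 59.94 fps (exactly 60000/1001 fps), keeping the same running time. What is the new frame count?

416000 frames

Target frames = source frames × (target rate / source rate) = 208208 × (60000/1001)/(30) = 208208 × 2000/1001 = 416000.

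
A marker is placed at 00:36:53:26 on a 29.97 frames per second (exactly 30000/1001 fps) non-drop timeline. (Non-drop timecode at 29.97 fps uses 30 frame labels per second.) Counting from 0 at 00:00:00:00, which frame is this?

66416

Total seconds to the label: (0 × 3600 + 36 × 60 + 53) = 2213.
Frame index = 2213 × 30 + 26 = 66416.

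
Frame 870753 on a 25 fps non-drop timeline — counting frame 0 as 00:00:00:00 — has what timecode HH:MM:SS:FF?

870753 ÷ 25 = 34830 full seconds, remainder 3 frames.
34830 s = 9 h 40 min 30 s.
Timecode: 09:40:30:03.

09:40:30:03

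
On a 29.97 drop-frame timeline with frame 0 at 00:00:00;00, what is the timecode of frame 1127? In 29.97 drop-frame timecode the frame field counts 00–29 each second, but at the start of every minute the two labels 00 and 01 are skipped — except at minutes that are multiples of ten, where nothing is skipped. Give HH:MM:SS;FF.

00:00:37;17

Each 10-minute DF block holds 10 × 60 × 30 − 9 × 2 = 17982 frames. 1127 ÷ 17982 → 0 full blocks, remainder 1127.
Within the partial block the first minute is 1800 frames and each further minute 1798, so 0 further minute boundaries passed. Total skipped labels = 18 × 0 + 2 × 0 = 0.
Non-drop label index = 1127 + 0 = 1127; at 30 labels/s that is 00:00:37:17, i.e. DF 00:00:37;17.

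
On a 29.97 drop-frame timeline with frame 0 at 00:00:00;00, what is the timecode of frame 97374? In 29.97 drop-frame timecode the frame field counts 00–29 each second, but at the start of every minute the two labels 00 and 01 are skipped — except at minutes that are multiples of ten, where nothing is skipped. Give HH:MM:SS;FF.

Ten DF minutes hold 17982 frames, so frame 97374 lies in block 5 (frames 89910–107891) with 7464 frames into that block.
The block's first minute is 1800 frames and the rest 1798 each; 7464 frames reaches minute 4, so 5 × 18 + 4 × 2 = 98 labels have been skipped so far.
Adding those back, label number 97374 + 98 = 97472 at 30 labels/s is 3249 s + 2 f = 0 h 54 min 9 s frame 2, i.e. 00:54:09;02.

00:54:09;02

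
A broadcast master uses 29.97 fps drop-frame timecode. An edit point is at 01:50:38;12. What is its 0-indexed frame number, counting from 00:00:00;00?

Complete 10-minute blocks: 11, each 17982 frames → 197802.
Remaining 0 whole minutes in the current block: 0 frames.
Within the current minute: 38 × 30 + 12 = 1152. Total = 197802 + 0 + 1152 = 198954.

198954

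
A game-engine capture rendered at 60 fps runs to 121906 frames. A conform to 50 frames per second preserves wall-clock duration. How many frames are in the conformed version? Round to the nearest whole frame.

101588 frames

Frames at target rate = 121906 × (50) / (60) = 304765/3 ≈ 101588.333.
Nearest whole frame: 101588.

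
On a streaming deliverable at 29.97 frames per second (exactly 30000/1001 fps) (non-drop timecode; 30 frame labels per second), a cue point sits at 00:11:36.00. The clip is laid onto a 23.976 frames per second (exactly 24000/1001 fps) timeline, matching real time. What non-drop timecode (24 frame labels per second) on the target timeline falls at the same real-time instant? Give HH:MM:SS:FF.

Source frame index: (0×3600 + 11×60 + 36) × 30 + 0 = 20880.
Real time: 20880 / (30000/1001) = 87087/125 s.
Target frame: (87087/125) × (24000/1001) = 16704.
At 24 labels/s: frame 16704 → 00:11:36:00.

00:11:36:00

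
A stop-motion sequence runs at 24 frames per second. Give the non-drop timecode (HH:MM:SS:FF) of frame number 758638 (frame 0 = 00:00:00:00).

08:46:49:22

758638 ÷ 24 = 31609 full seconds, remainder 22 frames.
31609 s = 8 h 46 min 49 s.
Timecode: 08:46:49:22.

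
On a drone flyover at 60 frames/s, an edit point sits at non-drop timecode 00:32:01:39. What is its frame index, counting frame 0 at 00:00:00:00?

Total seconds to the label: (0 × 3600 + 32 × 60 + 1) = 1921.
Frame index = 1921 × 60 + 39 = 115299.

frame 115299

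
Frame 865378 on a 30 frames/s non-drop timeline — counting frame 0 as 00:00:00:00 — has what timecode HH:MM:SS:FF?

865378 ÷ 30 = 28845 full seconds, remainder 28 frames.
28845 s = 8 h 0 min 45 s.
Timecode: 08:00:45:28.

08:00:45:28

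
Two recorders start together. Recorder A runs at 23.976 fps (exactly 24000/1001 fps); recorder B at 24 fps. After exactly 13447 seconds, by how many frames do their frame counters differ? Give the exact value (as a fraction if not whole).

46104/143 frames

A emits 24000/1001 × 13447 = 46104000/143 frames; B emits 24 × 13447 = 322728.
Difference = 46104/143 frames (≈ 322.4056); B is ahead of A.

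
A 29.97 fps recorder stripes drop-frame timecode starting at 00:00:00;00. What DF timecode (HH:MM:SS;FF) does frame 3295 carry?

Ten DF minutes hold 17982 frames, so frame 3295 lies in block 0 (frames 0–17981) with 3295 frames into that block.
The block's first minute is 1800 frames and the rest 1798 each; 3295 frames reaches minute 1, so 0 × 18 + 1 × 2 = 2 labels have been skipped so far.
Adding those back, label number 3295 + 2 = 3297 at 30 labels/s is 109 s + 27 f = 0 h 1 min 49 s frame 27, i.e. 00:01:49;27.

00:01:49;27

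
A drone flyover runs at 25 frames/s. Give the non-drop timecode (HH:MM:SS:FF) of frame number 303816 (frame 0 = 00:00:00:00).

03:22:32:16

303816 ÷ 25 = 12152 full seconds, remainder 16 frames.
12152 s = 3 h 22 min 32 s.
Timecode: 03:22:32:16.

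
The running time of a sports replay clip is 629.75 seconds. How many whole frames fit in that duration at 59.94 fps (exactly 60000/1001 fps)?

Frames = 629.75 × 60000/1001 = 3435000/91 ≈ 37747.2527.
Complete frames: 37747.

37747 frames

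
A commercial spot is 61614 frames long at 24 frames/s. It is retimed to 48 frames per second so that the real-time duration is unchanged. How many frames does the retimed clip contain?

Target frames = source frames × (target rate / source rate) = 61614 × (48)/(24) = 61614 × 2 = 123228.

123228 frames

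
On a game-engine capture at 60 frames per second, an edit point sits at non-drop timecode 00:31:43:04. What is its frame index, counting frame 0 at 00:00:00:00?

Total seconds to the label: (0 × 3600 + 31 × 60 + 43) = 1903.
Frame index = 1903 × 60 + 4 = 114184.

114184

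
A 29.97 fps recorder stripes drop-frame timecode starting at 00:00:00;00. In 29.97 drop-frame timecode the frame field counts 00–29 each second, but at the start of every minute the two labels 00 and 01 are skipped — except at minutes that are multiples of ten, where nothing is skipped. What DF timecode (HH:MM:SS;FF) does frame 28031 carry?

Ten DF minutes hold 17982 frames, so frame 28031 lies in block 1 (frames 17982–35963) with 10049 frames into that block.
The block's first minute is 1800 frames and the rest 1798 each; 10049 frames reaches minute 5, so 1 × 18 + 5 × 2 = 28 labels have been skipped so far.
Adding those back, label number 28031 + 28 = 28059 at 30 labels/s is 935 s + 9 f = 0 h 15 min 35 s frame 9, i.e. 00:15:35;09.

00:15:35;09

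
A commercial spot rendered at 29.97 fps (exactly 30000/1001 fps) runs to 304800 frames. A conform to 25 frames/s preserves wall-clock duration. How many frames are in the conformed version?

Target frames = source frames × (target rate / source rate) = 304800 × (25)/(30000/1001) = 304800 × 1001/1200 = 254254.

254254 frames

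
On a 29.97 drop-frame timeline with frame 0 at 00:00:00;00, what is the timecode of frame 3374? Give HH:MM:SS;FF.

Ten DF minutes hold 17982 frames, so frame 3374 lies in block 0 (frames 0–17981) with 3374 frames into that block.
The block's first minute is 1800 frames and the rest 1798 each; 3374 frames reaches minute 1, so 0 × 18 + 1 × 2 = 2 labels have been skipped so far.
Adding those back, label number 3374 + 2 = 3376 at 30 labels/s is 112 s + 16 f = 0 h 1 min 52 s frame 16, i.e. 00:01:52;16.

00:01:52;16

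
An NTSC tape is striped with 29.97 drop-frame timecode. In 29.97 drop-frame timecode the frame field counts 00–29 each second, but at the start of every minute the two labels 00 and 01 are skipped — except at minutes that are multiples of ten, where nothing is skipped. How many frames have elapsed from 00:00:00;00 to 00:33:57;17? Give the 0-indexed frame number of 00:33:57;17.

Complete 10-minute blocks: 3, each 17982 frames → 53946.
Remaining 3 whole minutes in the current block: 1800 + 2 × 1798 = 5396 frames.
Within the current minute: 57 × 30 + 17 − 2 = 1725 (labels ;00/;01 skipped at this minute). Total = 53946 + 5396 + 1725 = 61067.

61067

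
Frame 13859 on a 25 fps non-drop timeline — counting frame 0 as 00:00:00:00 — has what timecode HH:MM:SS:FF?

00:09:14:09

13859 ÷ 25 = 554 full seconds, remainder 9 frames.
554 s = 0 h 9 min 14 s.
Timecode: 00:09:14:09.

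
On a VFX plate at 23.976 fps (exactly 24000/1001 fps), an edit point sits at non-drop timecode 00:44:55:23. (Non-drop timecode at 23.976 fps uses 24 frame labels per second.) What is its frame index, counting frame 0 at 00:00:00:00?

Total seconds to the label: (0 × 3600 + 44 × 60 + 55) = 2695.
Frame index = 2695 × 24 + 23 = 64703.

64703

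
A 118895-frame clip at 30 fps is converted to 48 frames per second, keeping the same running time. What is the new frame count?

190232 frames

Target frames = source frames × (target rate / source rate) = 118895 × (48)/(30) = 118895 × 8/5 = 190232.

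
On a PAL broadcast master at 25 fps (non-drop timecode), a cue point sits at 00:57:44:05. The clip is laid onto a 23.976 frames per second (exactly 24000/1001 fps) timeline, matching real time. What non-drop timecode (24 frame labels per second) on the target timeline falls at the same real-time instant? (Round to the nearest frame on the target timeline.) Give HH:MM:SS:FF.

Source frame index: (0×3600 + 57×60 + 44) × 25 + 5 = 86605.
Real time: 86605 / (25) = 17321/5 s.
Target frame: (17321/5) × (24000/1001) = 83140800/1001 ≈ 83057.742 → 83058.
At 24 labels/s: frame 83058 → 00:57:40:18.

00:57:40:18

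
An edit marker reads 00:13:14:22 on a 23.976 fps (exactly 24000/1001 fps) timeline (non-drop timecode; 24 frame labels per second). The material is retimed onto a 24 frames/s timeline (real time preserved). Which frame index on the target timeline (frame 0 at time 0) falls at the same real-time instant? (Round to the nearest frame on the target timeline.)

Source frame index: (0×3600 + 13×60 + 14) × 24 + 22 = 19078.
Real time: 19078 / (24000/1001) = 9548539/12000 s.
Target frame: (9548539/12000) × (24) = 9548539/500 ≈ 19097.078 → 19097.

frame 19097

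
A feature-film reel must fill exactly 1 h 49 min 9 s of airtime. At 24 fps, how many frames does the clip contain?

157176 frames

1 h 49 min 9 s = 6549 s.
Frames = 6549 × 24 = 157176.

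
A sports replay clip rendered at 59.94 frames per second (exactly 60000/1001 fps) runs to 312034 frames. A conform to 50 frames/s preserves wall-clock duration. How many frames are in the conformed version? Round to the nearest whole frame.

Frames at target rate = 312034 × (50) / (60000/1001) = 156173017/600 ≈ 260288.362.
Nearest whole frame: 260288.

260288 frames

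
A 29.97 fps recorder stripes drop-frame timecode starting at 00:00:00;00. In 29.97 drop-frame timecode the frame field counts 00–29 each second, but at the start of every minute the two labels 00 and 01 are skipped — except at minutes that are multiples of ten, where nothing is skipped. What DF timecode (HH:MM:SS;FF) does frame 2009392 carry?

18:37:26;24

Each 10-minute DF block holds 10 × 60 × 30 − 9 × 2 = 17982 frames. 2009392 ÷ 17982 → 111 full blocks, remainder 13390.
Within the partial block the first minute is 1800 frames and each further minute 1798, so 7 further minute boundaries passed. Total skipped labels = 18 × 111 + 2 × 7 = 2012.
Non-drop label index = 2009392 + 2012 = 2011404; at 30 labels/s that is 18:37:26:24, i.e. DF 18:37:26;24.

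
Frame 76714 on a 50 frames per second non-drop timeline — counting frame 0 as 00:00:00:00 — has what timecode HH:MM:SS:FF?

76714 ÷ 50 = 1534 full seconds, remainder 14 frames.
1534 s = 0 h 25 min 34 s.
Timecode: 00:25:34:14.

00:25:34:14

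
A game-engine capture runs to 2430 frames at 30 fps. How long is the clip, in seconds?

81 seconds

Running time = 2430 / (30) = 81 s.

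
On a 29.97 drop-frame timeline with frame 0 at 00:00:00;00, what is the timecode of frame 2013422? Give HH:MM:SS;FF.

Each 10-minute DF block holds 10 × 60 × 30 − 9 × 2 = 17982 frames. 2013422 ÷ 17982 → 111 full blocks, remainder 17420.
Within the partial block the first minute is 1800 frames and each further minute 1798, so 9 further minute boundaries passed. Total skipped labels = 18 × 111 + 2 × 9 = 2016.
Non-drop label index = 2013422 + 2016 = 2015438; at 30 labels/s that is 18:39:41:08, i.e. DF 18:39:41;08.

18:39:41;08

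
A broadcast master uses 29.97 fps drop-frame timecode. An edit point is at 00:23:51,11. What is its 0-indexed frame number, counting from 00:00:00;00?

As if non-drop at 30 labels/s: (0 × 3600 + 23 × 60 + 51) × 30 + 11 = 42941.
Minute boundaries passed: 23; those not divisible by 10: 23 − 2 = 21; dropped labels = 2 × 21 = 42.
Actual frame index = 42941 − 42 = 42899.

42899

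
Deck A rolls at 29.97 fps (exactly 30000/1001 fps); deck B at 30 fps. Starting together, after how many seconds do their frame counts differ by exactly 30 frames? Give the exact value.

1001 seconds

The gap grows by |30 − 30000/1001| = 30/1001 frames per second.
Time for a 30-frame gap: 30 ÷ (30/1001) = 1001 s.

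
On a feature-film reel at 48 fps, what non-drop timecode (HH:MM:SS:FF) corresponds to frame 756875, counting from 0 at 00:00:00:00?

04:22:48:11

756875 ÷ 48 = 15768 full seconds, remainder 11 frames.
15768 s = 4 h 22 min 48 s.
Timecode: 04:22:48:11.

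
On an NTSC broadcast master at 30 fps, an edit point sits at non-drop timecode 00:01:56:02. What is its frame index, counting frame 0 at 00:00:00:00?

Total seconds to the label: (0 × 3600 + 1 × 60 + 56) = 116.
Frame index = 116 × 30 + 2 = 3482.

frame 3482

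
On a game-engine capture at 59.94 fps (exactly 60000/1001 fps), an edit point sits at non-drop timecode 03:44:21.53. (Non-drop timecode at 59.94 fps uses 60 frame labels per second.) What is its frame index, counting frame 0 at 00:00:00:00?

807713

Total seconds to the label: (3 × 3600 + 44 × 60 + 21) = 13461.
Frame index = 13461 × 60 + 53 = 807713.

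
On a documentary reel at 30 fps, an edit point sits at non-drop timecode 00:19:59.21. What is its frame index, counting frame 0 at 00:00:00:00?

35991

Total seconds to the label: (0 × 3600 + 19 × 60 + 59) = 1199.
Frame index = 1199 × 30 + 21 = 35991.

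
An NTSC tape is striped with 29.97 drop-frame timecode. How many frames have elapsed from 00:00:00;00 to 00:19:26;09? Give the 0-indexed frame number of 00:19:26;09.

34953

As if non-drop at 30 labels/s: (0 × 3600 + 19 × 60 + 26) × 30 + 9 = 34989.
Minute boundaries passed: 19; those not divisible by 10: 19 − 1 = 18; dropped labels = 2 × 18 = 36.
Actual frame index = 34989 − 36 = 34953.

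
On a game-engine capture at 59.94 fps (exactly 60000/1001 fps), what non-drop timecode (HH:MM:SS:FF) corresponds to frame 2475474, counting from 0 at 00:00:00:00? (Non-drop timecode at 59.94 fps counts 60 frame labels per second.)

2475474 ÷ 60 = 41257 full seconds, remainder 54 frames.
41257 s = 11 h 27 min 37 s.
Timecode: 11:27:37:54.

11:27:37:54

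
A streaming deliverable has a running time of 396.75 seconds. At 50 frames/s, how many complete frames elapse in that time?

Frames = 396.75 × 50 = 39675/2 ≈ 19837.5000.
Complete frames: 19837.

19837 frames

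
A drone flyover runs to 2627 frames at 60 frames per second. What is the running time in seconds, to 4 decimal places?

Running time = 2627 × 1/60 = 2627/60 s ≈ 43.7833 s.

43.7833 seconds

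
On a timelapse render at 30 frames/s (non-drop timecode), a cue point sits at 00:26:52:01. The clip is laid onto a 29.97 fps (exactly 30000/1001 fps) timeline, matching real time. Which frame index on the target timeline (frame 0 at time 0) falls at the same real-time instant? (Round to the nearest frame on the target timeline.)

frame 48313

Source frame index: (0×3600 + 26×60 + 52) × 30 + 1 = 48361.
Real time: 48361 / (30) = 48361/30 s.
Target frame: (48361/30) × (30000/1001) = 48361000/1001 ≈ 48312.687 → 48313.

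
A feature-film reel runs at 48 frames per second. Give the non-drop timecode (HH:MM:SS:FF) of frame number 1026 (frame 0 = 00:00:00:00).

00:00:21:18

1026 ÷ 48 = 21 full seconds, remainder 18 frames.
21 s = 0 h 0 min 21 s.
Timecode: 00:00:21:18.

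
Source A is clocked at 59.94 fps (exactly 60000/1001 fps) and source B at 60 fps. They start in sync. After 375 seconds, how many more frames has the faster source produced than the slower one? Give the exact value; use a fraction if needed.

22500/1001 frames

A emits 60000/1001 × 375 = 22500000/1001 frames; B emits 60 × 375 = 22500.
Difference = 22500/1001 frames (≈ 22.4775); B is ahead of A.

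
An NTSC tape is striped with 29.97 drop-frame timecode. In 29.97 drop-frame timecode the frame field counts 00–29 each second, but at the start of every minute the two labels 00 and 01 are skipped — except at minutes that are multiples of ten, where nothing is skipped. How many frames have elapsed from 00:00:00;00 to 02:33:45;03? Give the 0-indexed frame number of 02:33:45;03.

Complete 10-minute blocks: 15, each 17982 frames → 269730.
Remaining 3 whole minutes in the current block: 1800 + 2 × 1798 = 5396 frames.
Within the current minute: 45 × 30 + 3 − 2 = 1351 (labels ;00/;01 skipped at this minute). Total = 269730 + 5396 + 1351 = 276477.

276477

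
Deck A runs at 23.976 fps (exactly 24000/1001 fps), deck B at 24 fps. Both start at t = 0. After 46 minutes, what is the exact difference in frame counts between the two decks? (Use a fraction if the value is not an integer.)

66240/1001 frames

46 min = 2760 s.
A emits 24000/1001 × 2760 = 66240000/1001 frames; B emits 24 × 2760 = 66240.
Difference = 66240/1001 frames (≈ 66.1738); B is ahead of A.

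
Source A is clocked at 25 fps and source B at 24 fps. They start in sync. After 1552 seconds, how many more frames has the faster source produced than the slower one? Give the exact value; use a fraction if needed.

A emits 25 × 1552 = 38800 frames; B emits 24 × 1552 = 37248.
Difference = 1552 frames; B is behind A.

1552 frames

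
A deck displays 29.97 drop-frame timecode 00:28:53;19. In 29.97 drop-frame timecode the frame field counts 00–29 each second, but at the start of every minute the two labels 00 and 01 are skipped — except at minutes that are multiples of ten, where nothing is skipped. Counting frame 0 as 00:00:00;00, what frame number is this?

Complete 10-minute blocks: 2, each 17982 frames → 35964.
Remaining 8 whole minutes in the current block: 1800 + 7 × 1798 = 14386 frames.
Within the current minute: 53 × 30 + 19 − 2 = 1607 (labels ;00/;01 skipped at this minute). Total = 35964 + 14386 + 1607 = 51957.

51957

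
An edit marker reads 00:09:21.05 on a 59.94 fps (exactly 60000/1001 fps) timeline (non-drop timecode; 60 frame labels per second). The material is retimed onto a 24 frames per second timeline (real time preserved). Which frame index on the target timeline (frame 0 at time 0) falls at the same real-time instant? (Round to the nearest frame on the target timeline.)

frame 13479

Source frame index: (0×3600 + 9×60 + 21) × 60 + 5 = 33665.
Real time: 33665 / (60000/1001) = 6739733/12000 s.
Target frame: (6739733/12000) × (24) = 6739733/500 ≈ 13479.466 → 13479.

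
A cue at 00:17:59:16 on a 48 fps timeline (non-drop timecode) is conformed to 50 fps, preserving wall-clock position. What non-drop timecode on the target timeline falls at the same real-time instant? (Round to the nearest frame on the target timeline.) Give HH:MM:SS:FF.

00:17:59:17

Source frame index: (0×3600 + 17×60 + 59) × 48 + 16 = 51808.
Real time: 51808 / (48) = 3238/3 s.
Target frame: (3238/3) × (50) = 161900/3 ≈ 53966.667 → 53967.
At 50 labels/s: frame 53967 → 00:17:59:17.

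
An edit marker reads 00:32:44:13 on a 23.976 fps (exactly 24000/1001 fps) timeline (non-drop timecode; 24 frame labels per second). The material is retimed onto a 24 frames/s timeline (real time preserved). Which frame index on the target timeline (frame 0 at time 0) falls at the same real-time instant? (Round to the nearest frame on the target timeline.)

frame 47196

Source frame index: (0×3600 + 32×60 + 44) × 24 + 13 = 47149.
Real time: 47149 / (24000/1001) = 47196149/24000 s.
Target frame: (47196149/24000) × (24) = 47196149/1000 ≈ 47196.149 → 47196.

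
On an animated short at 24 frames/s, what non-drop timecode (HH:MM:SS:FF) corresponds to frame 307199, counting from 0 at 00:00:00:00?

03:33:19:23

307199 ÷ 24 = 12799 full seconds, remainder 23 frames.
12799 s = 3 h 33 min 19 s.
Timecode: 03:33:19:23.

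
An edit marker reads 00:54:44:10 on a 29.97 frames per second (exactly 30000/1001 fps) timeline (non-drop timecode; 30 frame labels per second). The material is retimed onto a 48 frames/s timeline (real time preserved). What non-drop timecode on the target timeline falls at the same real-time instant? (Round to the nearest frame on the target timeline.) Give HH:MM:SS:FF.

Source frame index: (0×3600 + 54×60 + 44) × 30 + 10 = 98530.
Real time: 98530 / (30000/1001) = 9862853/3000 s.
Target frame: (9862853/3000) × (48) = 19725706/125 ≈ 157805.648 → 157806.
At 48 labels/s: frame 157806 → 00:54:47:30.

00:54:47:30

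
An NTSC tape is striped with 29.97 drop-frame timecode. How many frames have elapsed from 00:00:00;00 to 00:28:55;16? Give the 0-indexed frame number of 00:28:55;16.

52014

Complete 10-minute blocks: 2, each 17982 frames → 35964.
Remaining 8 whole minutes in the current block: 1800 + 7 × 1798 = 14386 frames.
Within the current minute: 55 × 30 + 16 − 2 = 1664 (labels ;00/;01 skipped at this minute). Total = 35964 + 14386 + 1664 = 52014.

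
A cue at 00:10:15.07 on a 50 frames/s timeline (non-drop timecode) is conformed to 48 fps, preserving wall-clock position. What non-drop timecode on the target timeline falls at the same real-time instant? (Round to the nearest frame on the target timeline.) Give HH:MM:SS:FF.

00:10:15:07

Source frame index: (0×3600 + 10×60 + 15) × 50 + 7 = 30757.
Real time: 30757 / (50) = 30757/50 s.
Target frame: (30757/50) × (48) = 738168/25 ≈ 29526.720 → 29527.
At 48 labels/s: frame 29527 → 00:10:15:07.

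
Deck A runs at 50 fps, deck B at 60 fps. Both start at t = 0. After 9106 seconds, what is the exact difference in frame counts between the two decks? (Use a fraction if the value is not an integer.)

A emits 50 × 9106 = 455300 frames; B emits 60 × 9106 = 546360.
Difference = 91060 frames; B is ahead of A.

91060 frames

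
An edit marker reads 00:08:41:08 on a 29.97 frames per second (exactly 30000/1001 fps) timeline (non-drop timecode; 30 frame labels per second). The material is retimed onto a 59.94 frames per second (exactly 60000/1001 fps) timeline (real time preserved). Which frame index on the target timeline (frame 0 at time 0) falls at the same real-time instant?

Source frame index: (0×3600 + 8×60 + 41) × 30 + 8 = 15638.
Real time: 15638 / (30000/1001) = 7826819/15000 s.
Target frame: (7826819/15000) × (60000/1001) = 31276.

frame 31276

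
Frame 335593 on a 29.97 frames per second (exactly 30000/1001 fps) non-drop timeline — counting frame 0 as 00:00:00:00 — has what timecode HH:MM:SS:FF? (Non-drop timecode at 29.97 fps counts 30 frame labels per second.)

335593 ÷ 30 = 11186 full seconds, remainder 13 frames.
11186 s = 3 h 6 min 26 s.
Timecode: 03:06:26:13.

03:06:26:13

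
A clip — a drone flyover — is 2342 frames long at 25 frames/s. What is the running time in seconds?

93.68 seconds

Running time = 2342 / (25) = 93.68 s.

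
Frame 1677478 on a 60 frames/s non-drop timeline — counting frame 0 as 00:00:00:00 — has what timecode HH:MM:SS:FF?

1677478 ÷ 60 = 27957 full seconds, remainder 58 frames.
27957 s = 7 h 45 min 57 s.
Timecode: 07:45:57:58.

07:45:57:58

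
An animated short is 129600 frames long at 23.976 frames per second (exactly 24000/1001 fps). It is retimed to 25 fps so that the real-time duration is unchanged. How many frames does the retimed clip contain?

Target frames = source frames × (target rate / source rate) = 129600 × (25)/(24000/1001) = 129600 × 1001/960 = 135135.

135135 frames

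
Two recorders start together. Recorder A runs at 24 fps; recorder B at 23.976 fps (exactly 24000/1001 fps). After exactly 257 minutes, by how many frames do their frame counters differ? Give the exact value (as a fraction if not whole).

257 min = 15420 s.
A emits 24 × 15420 = 370080 frames; B emits 24000/1001 × 15420 = 370080000/1001.
Difference = 370080/1001 frames (≈ 369.7103); B is behind A.

370080/1001 frames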